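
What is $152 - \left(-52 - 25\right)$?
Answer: $229$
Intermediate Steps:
$152 - \left(-52 - 25\right) = 152 - -77 = 152 + 77 = 229$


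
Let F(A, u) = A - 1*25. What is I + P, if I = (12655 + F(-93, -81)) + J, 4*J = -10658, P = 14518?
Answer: 48781/2 ≈ 24391.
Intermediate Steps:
F(A, u) = -25 + A (F(A, u) = A - 25 = -25 + A)
J = -5329/2 (J = (¼)*(-10658) = -5329/2 ≈ -2664.5)
I = 19745/2 (I = (12655 + (-25 - 93)) - 5329/2 = (12655 - 118) - 5329/2 = 12537 - 5329/2 = 19745/2 ≈ 9872.5)
I + P = 19745/2 + 14518 = 48781/2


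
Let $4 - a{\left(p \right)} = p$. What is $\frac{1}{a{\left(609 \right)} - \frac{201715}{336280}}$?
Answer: $- \frac{67256}{40730223} \approx -0.0016513$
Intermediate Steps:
$a{\left(p \right)} = 4 - p$
$\frac{1}{a{\left(609 \right)} - \frac{201715}{336280}} = \frac{1}{\left(4 - 609\right) - \frac{201715}{336280}} = \frac{1}{\left(4 - 609\right) - \frac{40343}{67256}} = \frac{1}{-605 - \frac{40343}{67256}} = \frac{1}{- \frac{40730223}{67256}} = - \frac{67256}{40730223}$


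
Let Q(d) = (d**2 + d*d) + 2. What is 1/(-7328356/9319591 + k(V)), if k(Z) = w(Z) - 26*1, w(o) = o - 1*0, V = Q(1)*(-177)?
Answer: -9319591/6847908150 ≈ -0.0013609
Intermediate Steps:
Q(d) = 2 + 2*d**2 (Q(d) = (d**2 + d**2) + 2 = 2*d**2 + 2 = 2 + 2*d**2)
V = -708 (V = (2 + 2*1**2)*(-177) = (2 + 2*1)*(-177) = (2 + 2)*(-177) = 4*(-177) = -708)
w(o) = o (w(o) = o + 0 = o)
k(Z) = -26 + Z (k(Z) = Z - 26*1 = Z - 26 = -26 + Z)
1/(-7328356/9319591 + k(V)) = 1/(-7328356/9319591 + (-26 - 708)) = 1/(-7328356*1/9319591 - 734) = 1/(-7328356/9319591 - 734) = 1/(-6847908150/9319591) = -9319591/6847908150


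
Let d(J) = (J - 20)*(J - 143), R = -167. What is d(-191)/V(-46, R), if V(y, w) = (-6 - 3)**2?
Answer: 70474/81 ≈ 870.05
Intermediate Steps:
V(y, w) = 81 (V(y, w) = (-9)**2 = 81)
d(J) = (-143 + J)*(-20 + J) (d(J) = (-20 + J)*(-143 + J) = (-143 + J)*(-20 + J))
d(-191)/V(-46, R) = (2860 + (-191)**2 - 163*(-191))/81 = (2860 + 36481 + 31133)*(1/81) = 70474*(1/81) = 70474/81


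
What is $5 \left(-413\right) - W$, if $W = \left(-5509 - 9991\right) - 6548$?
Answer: $19983$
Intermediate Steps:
$W = -22048$ ($W = -15500 - 6548 = -22048$)
$5 \left(-413\right) - W = 5 \left(-413\right) - -22048 = -2065 + 22048 = 19983$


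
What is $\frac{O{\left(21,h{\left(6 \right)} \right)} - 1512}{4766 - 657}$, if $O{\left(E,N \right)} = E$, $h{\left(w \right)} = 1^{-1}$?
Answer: $- \frac{213}{587} \approx -0.36286$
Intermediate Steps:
$h{\left(w \right)} = 1$
$\frac{O{\left(21,h{\left(6 \right)} \right)} - 1512}{4766 - 657} = \frac{21 - 1512}{4766 - 657} = - \frac{1491}{4109} = \left(-1491\right) \frac{1}{4109} = - \frac{213}{587}$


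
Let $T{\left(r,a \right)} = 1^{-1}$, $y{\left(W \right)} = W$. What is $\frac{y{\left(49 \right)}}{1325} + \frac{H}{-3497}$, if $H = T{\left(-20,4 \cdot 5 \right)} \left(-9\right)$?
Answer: $\frac{183278}{4633525} \approx 0.039555$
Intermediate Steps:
$T{\left(r,a \right)} = 1$
$H = -9$ ($H = 1 \left(-9\right) = -9$)
$\frac{y{\left(49 \right)}}{1325} + \frac{H}{-3497} = \frac{49}{1325} - \frac{9}{-3497} = 49 \cdot \frac{1}{1325} - - \frac{9}{3497} = \frac{49}{1325} + \frac{9}{3497} = \frac{183278}{4633525}$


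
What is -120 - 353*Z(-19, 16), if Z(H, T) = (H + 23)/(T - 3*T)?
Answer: -607/8 ≈ -75.875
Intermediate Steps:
Z(H, T) = -(23 + H)/(2*T) (Z(H, T) = (23 + H)/((-2*T)) = (23 + H)*(-1/(2*T)) = -(23 + H)/(2*T))
-120 - 353*Z(-19, 16) = -120 - 353*(-23 - 1*(-19))/(2*16) = -120 - 353*(-23 + 19)/(2*16) = -120 - 353*(-4)/(2*16) = -120 - 353*(-⅛) = -120 + 353/8 = -607/8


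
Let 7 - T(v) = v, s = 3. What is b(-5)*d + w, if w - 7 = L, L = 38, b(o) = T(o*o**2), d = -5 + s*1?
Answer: -219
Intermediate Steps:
d = -2 (d = -5 + 3*1 = -5 + 3 = -2)
T(v) = 7 - v
b(o) = 7 - o**3 (b(o) = 7 - o*o**2 = 7 - o**3)
w = 45 (w = 7 + 38 = 45)
b(-5)*d + w = (7 - 1*(-5)**3)*(-2) + 45 = (7 - 1*(-125))*(-2) + 45 = (7 + 125)*(-2) + 45 = 132*(-2) + 45 = -264 + 45 = -219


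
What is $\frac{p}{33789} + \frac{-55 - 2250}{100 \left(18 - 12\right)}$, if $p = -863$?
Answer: $- \frac{5226763}{1351560} \approx -3.8672$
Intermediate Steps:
$\frac{p}{33789} + \frac{-55 - 2250}{100 \left(18 - 12\right)} = - \frac{863}{33789} + \frac{-55 - 2250}{100 \left(18 - 12\right)} = \left(-863\right) \frac{1}{33789} + \frac{-55 - 2250}{100 \cdot 6} = - \frac{863}{33789} - \frac{2305}{600} = - \frac{863}{33789} - \frac{461}{120} = - \frac{5226763}{1351560}$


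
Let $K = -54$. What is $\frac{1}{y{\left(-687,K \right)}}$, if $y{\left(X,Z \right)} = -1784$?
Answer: $- \frac{1}{1784} \approx -0.00056054$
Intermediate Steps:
$\frac{1}{y{\left(-687,K \right)}} = \frac{1}{-1784} = - \frac{1}{1784}$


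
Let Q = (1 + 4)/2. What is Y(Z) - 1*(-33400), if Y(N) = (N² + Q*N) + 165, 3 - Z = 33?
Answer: 34390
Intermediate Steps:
Q = 5/2 (Q = 5*(½) = 5/2 ≈ 2.5000)
Z = -30 (Z = 3 - 1*33 = 3 - 33 = -30)
Y(N) = 165 + N² + 5*N/2 (Y(N) = (N² + 5*N/2) + 165 = 165 + N² + 5*N/2)
Y(Z) - 1*(-33400) = (165 + (-30)² + (5/2)*(-30)) - 1*(-33400) = (165 + 900 - 75) + 33400 = 990 + 33400 = 34390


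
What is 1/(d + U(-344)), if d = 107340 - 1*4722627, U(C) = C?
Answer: -1/4615631 ≈ -2.1666e-7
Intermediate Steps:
d = -4615287 (d = 107340 - 4722627 = -4615287)
1/(d + U(-344)) = 1/(-4615287 - 344) = 1/(-4615631) = -1/4615631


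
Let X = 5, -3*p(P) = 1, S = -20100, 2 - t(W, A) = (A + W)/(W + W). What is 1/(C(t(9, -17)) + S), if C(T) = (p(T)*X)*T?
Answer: -27/542810 ≈ -4.9741e-5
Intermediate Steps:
t(W, A) = 2 - (A + W)/(2*W) (t(W, A) = 2 - (A + W)/(W + W) = 2 - (A + W)/(2*W))
p(P) = -1/3 (p(P) = -1/3*1 = -1/3)
C(T) = -5*T/3 (C(T) = (-1/3*5)*T = -5*T/3)
1/(C(t(9, -17)) + S) = 1/(-5*(-1*(-17) + 3*9)/(6*9) - 20100) = 1/(-5*(17 + 27)/(6*9) - 20100) = 1/(-5*44/(6*9) - 20100) = 1/(-5/3*22/9 - 20100) = 1/(-110/27 - 20100) = 1/(-542810/27) = -27/542810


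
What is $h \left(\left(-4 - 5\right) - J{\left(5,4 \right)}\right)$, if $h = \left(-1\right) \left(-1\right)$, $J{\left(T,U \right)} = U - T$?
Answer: $-8$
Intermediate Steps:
$h = 1$
$h \left(\left(-4 - 5\right) - J{\left(5,4 \right)}\right) = 1 \left(\left(-4 - 5\right) - \left(4 - 5\right)\right) = 1 \left(-9 - -1\right) = 1 \left(-9 + 1\right) = 1 \left(-8\right) = -8$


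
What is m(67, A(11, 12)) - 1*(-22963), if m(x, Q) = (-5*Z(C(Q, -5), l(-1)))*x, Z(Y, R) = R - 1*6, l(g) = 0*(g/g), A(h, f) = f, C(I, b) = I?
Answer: 24973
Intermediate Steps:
l(g) = 0 (l(g) = 0*1 = 0)
Z(Y, R) = -6 + R (Z(Y, R) = R - 6 = -6 + R)
m(x, Q) = 30*x (m(x, Q) = (-5*(-6 + 0))*x = (-5*(-6))*x = 30*x)
m(67, A(11, 12)) - 1*(-22963) = 30*67 - 1*(-22963) = 2010 + 22963 = 24973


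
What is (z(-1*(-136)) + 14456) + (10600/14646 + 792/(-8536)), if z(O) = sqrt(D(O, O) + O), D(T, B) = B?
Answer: 10268993129/710331 + 4*sqrt(17) ≈ 14473.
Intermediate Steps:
z(O) = sqrt(2)*sqrt(O) (z(O) = sqrt(O + O) = sqrt(2*O) = sqrt(2)*sqrt(O))
(z(-1*(-136)) + 14456) + (10600/14646 + 792/(-8536)) = (sqrt(2)*sqrt(-1*(-136)) + 14456) + (10600/14646 + 792/(-8536)) = (sqrt(2)*sqrt(136) + 14456) + (10600*(1/14646) + 792*(-1/8536)) = (sqrt(2)*(2*sqrt(34)) + 14456) + (5300/7323 - 9/97) = (4*sqrt(17) + 14456) + 448193/710331 = (14456 + 4*sqrt(17)) + 448193/710331 = 10268993129/710331 + 4*sqrt(17)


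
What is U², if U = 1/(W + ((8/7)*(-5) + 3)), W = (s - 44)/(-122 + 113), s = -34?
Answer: 441/15625 ≈ 0.028224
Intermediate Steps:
W = 26/3 (W = (-34 - 44)/(-122 + 113) = -78/(-9) = -78*(-⅑) = 26/3 ≈ 8.6667)
U = 21/125 (U = 1/(26/3 + ((8/7)*(-5) + 3)) = 1/(26/3 + (-40/7 + 3)) = 1/(26/3 - 19/7) = 1/(125/21) = 21/125 ≈ 0.16800)
U² = (21/125)² = 441/15625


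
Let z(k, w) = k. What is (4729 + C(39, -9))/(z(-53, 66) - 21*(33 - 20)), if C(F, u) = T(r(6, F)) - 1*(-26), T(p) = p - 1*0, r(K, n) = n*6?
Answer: -4989/326 ≈ -15.304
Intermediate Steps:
r(K, n) = 6*n
T(p) = p (T(p) = p + 0 = p)
C(F, u) = 26 + 6*F (C(F, u) = 6*F - 1*(-26) = 6*F + 26 = 26 + 6*F)
(4729 + C(39, -9))/(z(-53, 66) - 21*(33 - 20)) = (4729 + (26 + 6*39))/(-53 - 21*(33 - 20)) = (4729 + (26 + 234))/(-53 - 21*13) = (4729 + 260)/(-53 - 273) = 4989/(-326) = 4989*(-1/326) = -4989/326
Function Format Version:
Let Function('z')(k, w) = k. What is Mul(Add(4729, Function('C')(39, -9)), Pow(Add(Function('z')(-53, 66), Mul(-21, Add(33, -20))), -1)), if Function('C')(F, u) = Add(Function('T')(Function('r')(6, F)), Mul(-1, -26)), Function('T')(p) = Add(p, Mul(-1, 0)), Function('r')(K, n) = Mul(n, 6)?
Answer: Rational(-4989, 326) ≈ -15.304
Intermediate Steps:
Function('r')(K, n) = Mul(6, n)
Function('T')(p) = p (Function('T')(p) = Add(p, 0) = p)
Function('C')(F, u) = Add(26, Mul(6, F)) (Function('C')(F, u) = Add(Mul(6, F), Mul(-1, -26)) = Add(Mul(6, F), 26) = Add(26, Mul(6, F)))
Mul(Add(4729, Function('C')(39, -9)), Pow(Add(Function('z')(-53, 66), Mul(-21, Add(33, -20))), -1)) = Mul(Add(4729, Add(26, Mul(6, 39))), Pow(Add(-53, Mul(-21, Add(33, -20))), -1)) = Mul(Add(4729, Add(26, 234)), Pow(Add(-53, Mul(-21, 13)), -1)) = Mul(Add(4729, 260), Pow(Add(-53, -273), -1)) = Mul(4989, Pow(-326, -1)) = Mul(4989, Rational(-1, 326)) = Rational(-4989, 326)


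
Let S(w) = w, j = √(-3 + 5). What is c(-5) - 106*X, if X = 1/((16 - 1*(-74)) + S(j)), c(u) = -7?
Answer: -33113/4049 + 53*√2/4049 ≈ -8.1596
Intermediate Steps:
j = √2 ≈ 1.4142
X = 1/(90 + √2) (X = 1/((16 - 1*(-74)) + √2) = 1/((16 + 74) + √2) = 1/(90 + √2) ≈ 0.010939)
c(-5) - 106*X = -7 - 106*(45/4049 - √2/8098) = -7 + (-4770/4049 + 53*√2/4049) = -33113/4049 + 53*√2/4049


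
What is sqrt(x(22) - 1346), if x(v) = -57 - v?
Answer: 5*I*sqrt(57) ≈ 37.749*I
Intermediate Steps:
sqrt(x(22) - 1346) = sqrt((-57 - 1*22) - 1346) = sqrt((-57 - 22) - 1346) = sqrt(-79 - 1346) = sqrt(-1425) = 5*I*sqrt(57)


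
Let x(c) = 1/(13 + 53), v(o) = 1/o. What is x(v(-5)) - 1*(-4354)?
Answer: 287365/66 ≈ 4354.0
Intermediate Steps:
x(c) = 1/66
x(v(-5)) - 1*(-4354) = 1/66 - 1*(-4354) = 1/66 + 4354 = 287365/66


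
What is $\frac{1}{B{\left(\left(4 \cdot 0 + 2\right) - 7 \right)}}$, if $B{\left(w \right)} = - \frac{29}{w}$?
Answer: $\frac{5}{29} \approx 0.17241$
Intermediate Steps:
$\frac{1}{B{\left(\left(4 \cdot 0 + 2\right) - 7 \right)}} = \frac{1}{\left(-29\right) \frac{1}{\left(4 \cdot 0 + 2\right) - 7}} = \frac{1}{\left(-29\right) \frac{1}{\left(0 + 2\right) - 7}} = \frac{1}{\left(-29\right) \frac{1}{2 - 7}} = \frac{1}{\left(-29\right) \frac{1}{-5}} = \frac{1}{\left(-29\right) \left(- \frac{1}{5}\right)} = \frac{1}{\frac{29}{5}} = \frac{5}{29}$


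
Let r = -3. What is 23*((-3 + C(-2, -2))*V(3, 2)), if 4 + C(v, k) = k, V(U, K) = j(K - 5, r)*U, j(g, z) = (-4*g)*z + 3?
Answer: 20493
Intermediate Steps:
j(g, z) = 3 - 4*g*z (j(g, z) = -4*g*z + 3 = 3 - 4*g*z)
V(U, K) = U*(-57 + 12*K) (V(U, K) = (3 - 4*(K - 5)*(-3))*U = (3 - 4*(-5 + K)*(-3))*U = (3 + (-60 + 12*K))*U = (-57 + 12*K)*U = U*(-57 + 12*K))
C(v, k) = -4 + k
23*((-3 + C(-2, -2))*V(3, 2)) = 23*((-3 + (-4 - 2))*(3*3*(-19 + 4*2))) = 23*((-3 - 6)*(3*3*(-19 + 8))) = 23*(-27*3*(-11)) = 23*(-9*(-99)) = 23*891 = 20493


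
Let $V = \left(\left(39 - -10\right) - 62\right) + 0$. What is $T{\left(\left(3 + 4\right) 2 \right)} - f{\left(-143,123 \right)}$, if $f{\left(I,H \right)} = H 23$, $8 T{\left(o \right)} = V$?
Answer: $- \frac{22645}{8} \approx -2830.6$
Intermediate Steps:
$V = -13$ ($V = \left(\left(39 + 10\right) - 62\right) + 0 = \left(49 - 62\right) + 0 = -13 + 0 = -13$)
$T{\left(o \right)} = - \frac{13}{8}$ ($T{\left(o \right)} = \frac{1}{8} \left(-13\right) = - \frac{13}{8}$)
$f{\left(I,H \right)} = 23 H$
$T{\left(\left(3 + 4\right) 2 \right)} - f{\left(-143,123 \right)} = - \frac{13}{8} - 23 \cdot 123 = - \frac{13}{8} - 2829 = - \frac{22645}{8}$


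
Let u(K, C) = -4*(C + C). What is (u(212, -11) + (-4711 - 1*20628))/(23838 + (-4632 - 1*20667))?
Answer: 8417/487 ≈ 17.283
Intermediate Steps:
u(K, C) = -8*C
(u(212, -11) + (-4711 - 1*20628))/(23838 + (-4632 - 1*20667)) = (-8*(-11) + (-4711 - 1*20628))/(23838 + (-4632 - 1*20667)) = (88 + (-4711 - 20628))/(23838 + (-4632 - 20667)) = (88 - 25339)/(23838 - 25299) = -25251/(-1461) = -25251*(-1/1461) = 8417/487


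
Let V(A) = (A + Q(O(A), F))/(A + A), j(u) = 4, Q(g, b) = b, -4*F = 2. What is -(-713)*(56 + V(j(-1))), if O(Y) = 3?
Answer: 643839/16 ≈ 40240.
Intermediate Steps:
F = -½ (F = -¼*2 = -½ ≈ -0.50000)
V(A) = (-½ + A)/(2*A) (V(A) = (A - ½)/(A + A) = (-½ + A)/((2*A)) = (-½ + A)*(1/(2*A)) = (-½ + A)/(2*A))
-(-713)*(56 + V(j(-1))) = -(-713)*(56 + (¼)*(-1 + 2*4)/4) = -(-713)*(56 + (¼)*(¼)*(-1 + 8)) = -(-713)*(56 + (¼)*(¼)*7) = -(-713)*(56 + 7/16) = -(-713)*903/16 = -31*(-20769/16) = 643839/16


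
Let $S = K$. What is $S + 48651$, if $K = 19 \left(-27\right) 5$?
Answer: $46086$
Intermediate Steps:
$K = -2565$ ($K = \left(-513\right) 5 = -2565$)
$S = -2565$
$S + 48651 = -2565 + 48651 = 46086$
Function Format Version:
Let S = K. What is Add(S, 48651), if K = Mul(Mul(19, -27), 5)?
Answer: 46086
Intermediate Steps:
K = -2565 (K = Mul(-513, 5) = -2565)
S = -2565
Add(S, 48651) = Add(-2565, 48651) = 46086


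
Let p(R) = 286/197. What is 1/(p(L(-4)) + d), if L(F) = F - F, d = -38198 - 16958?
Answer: -197/10865446 ≈ -1.8131e-5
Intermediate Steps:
d = -55156
L(F) = 0
p(R) = 286/197 (p(R) = 286*(1/197) = 286/197)
1/(p(L(-4)) + d) = 1/(286/197 - 55156) = 1/(-10865446/197) = -197/10865446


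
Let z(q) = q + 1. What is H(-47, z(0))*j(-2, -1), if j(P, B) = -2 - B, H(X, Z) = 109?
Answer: -109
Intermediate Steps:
z(q) = 1 + q
H(-47, z(0))*j(-2, -1) = 109*(-2 - 1*(-1)) = 109*(-2 + 1) = 109*(-1) = -109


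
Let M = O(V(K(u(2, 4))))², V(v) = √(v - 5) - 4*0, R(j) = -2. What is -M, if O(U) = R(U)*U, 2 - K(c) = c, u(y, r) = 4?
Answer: 28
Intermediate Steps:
K(c) = 2 - c
V(v) = √(-5 + v) (V(v) = √(-5 + v) + 0 = √(-5 + v))
O(U) = -2*U
M = -28 (M = (-2*√(-5 + (2 - 1*4)))² = (-2*√(-5 + (2 - 4)))² = (-2*√(-5 - 2))² = (-2*I*√7)² = -28)
-M = -1*(-28) = 28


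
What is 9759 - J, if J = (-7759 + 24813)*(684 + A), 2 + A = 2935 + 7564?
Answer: -190671015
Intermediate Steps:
A = 10497 (A = -2 + (2935 + 7564) = -2 + 10499 = 10497)
J = 190680774 (J = (-7759 + 24813)*(684 + 10497) = 17054*11181 = 190680774)
9759 - J = 9759 - 1*190680774 = 9759 - 190680774 = -190671015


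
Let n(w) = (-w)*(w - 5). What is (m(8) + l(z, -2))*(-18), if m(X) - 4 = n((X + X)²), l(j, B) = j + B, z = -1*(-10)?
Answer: 1156392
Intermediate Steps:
z = 10
l(j, B) = B + j
n(w) = -w*(-5 + w) (n(w) = (-w)*(-5 + w) = -w*(-5 + w))
m(X) = 4 + 4*X²*(5 - 4*X²) (m(X) = 4 + (X + X)²*(5 - (X + X)²) = 4 + (2*X)²*(5 - (2*X)²) = 4 + (4*X²)*(5 - 4*X²) = 4 + 4*X²*(5 - 4*X²))
(m(8) + l(z, -2))*(-18) = ((4 - 16*8⁴ + 20*8²) + (-2 + 10))*(-18) = ((4 - 16*4096 + 20*64) + 8)*(-18) = ((4 - 65536 + 1280) + 8)*(-18) = (-64252 + 8)*(-18) = -64244*(-18) = 1156392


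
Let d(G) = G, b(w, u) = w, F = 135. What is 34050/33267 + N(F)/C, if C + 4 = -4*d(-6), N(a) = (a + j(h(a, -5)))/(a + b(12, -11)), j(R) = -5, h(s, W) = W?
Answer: 3481057/3260166 ≈ 1.0678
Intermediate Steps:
N(a) = (-5 + a)/(12 + a) (N(a) = (a - 5)/(a + 12) = (-5 + a)/(12 + a))
C = 20 (C = -4 - 4*(-6) = -4 + 24 = 20)
34050/33267 + N(F)/C = 34050/33267 + ((-5 + 135)/(12 + 135))/20 = 34050*(1/33267) + (130/147)*(1/20) = 11350/11089 + ((1/147)*130)*(1/20) = 11350/11089 + (130/147)*(1/20) = 11350/11089 + 13/294 = 3481057/3260166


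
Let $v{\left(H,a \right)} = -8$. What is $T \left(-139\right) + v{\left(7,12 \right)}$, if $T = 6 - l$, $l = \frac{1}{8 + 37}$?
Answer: $- \frac{37751}{45} \approx -838.91$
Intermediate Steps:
$l = \frac{1}{45} \approx 0.022222$
$T = \frac{269}{45}$ ($T = 6 - \frac{1}{45} = \frac{269}{45} \approx 5.9778$)
$T \left(-139\right) + v{\left(7,12 \right)} = \frac{269}{45} \left(-139\right) - 8 = - \frac{37391}{45} - 8 = - \frac{37751}{45}$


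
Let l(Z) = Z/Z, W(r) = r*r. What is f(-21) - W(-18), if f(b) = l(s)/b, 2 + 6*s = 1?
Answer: -6805/21 ≈ -324.05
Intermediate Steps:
W(r) = r²
s = -⅙ (s = -⅓ + (⅙)*1 = -⅓ + ⅙ = -⅙ ≈ -0.16667)
l(Z) = 1
f(b) = 1/b
f(-21) - W(-18) = 1/(-21) - 1*(-18)² = -1/21 - 1*324 = -1/21 - 324 = -6805/21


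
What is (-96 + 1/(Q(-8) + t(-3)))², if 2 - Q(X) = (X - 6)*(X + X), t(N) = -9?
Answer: 491819329/53361 ≈ 9216.8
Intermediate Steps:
Q(X) = 2 - 2*X*(-6 + X) (Q(X) = 2 - (X - 6)*(X + X) = 2 - (-6 + X)*2*X = 2 - 2*X*(-6 + X))
(-96 + 1/(Q(-8) + t(-3)))² = (-96 + 1/((2 - 2*(-8)² + 12*(-8)) - 9))² = (-96 + 1/((2 - 2*64 - 96) - 9))² = (-96 + 1/((2 - 128 - 96) - 9))² = (-96 + 1/(-222 - 9))² = (-96 + 1/(-231))² = (-96 - 1/231)² = (-22177/231)² = 491819329/53361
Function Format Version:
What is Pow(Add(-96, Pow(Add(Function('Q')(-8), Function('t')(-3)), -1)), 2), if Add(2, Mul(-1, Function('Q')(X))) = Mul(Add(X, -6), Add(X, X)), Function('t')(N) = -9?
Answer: Rational(491819329, 53361) ≈ 9216.8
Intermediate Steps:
Function('Q')(X) = Add(2, Mul(-2, X, Add(-6, X))) (Function('Q')(X) = Add(2, Mul(-1, Mul(Add(X, -6), Add(X, X)))) = Add(2, Mul(-1, Mul(Add(-6, X), Mul(2, X)))) = Add(2, Mul(-1, Mul(2, X, Add(-6, X)))) = Add(2, Mul(-2, X, Add(-6, X))))
Pow(Add(-96, Pow(Add(Function('Q')(-8), Function('t')(-3)), -1)), 2) = Pow(Add(-96, Pow(Add(Add(2, Mul(-2, Pow(-8, 2)), Mul(12, -8)), -9), -1)), 2) = Pow(Add(-96, Pow(Add(Add(2, Mul(-2, 64), -96), -9), -1)), 2) = Pow(Add(-96, Pow(Add(Add(2, -128, -96), -9), -1)), 2) = Pow(Add(-96, Pow(Add(-222, -9), -1)), 2) = Pow(Add(-96, Pow(-231, -1)), 2) = Pow(Add(-96, Rational(-1, 231)), 2) = Pow(Rational(-22177, 231), 2) = Rational(491819329, 53361)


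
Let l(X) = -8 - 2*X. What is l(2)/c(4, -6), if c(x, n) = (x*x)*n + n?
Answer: 2/17 ≈ 0.11765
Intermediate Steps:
c(x, n) = n + n*x**2 (c(x, n) = x**2*n + n = n*x**2 + n = n + n*x**2)
l(2)/c(4, -6) = (-8 - 2*2)/((-6*(1 + 4**2))) = (-8 - 4)/((-6*(1 + 16))) = -12/((-6*17)) = -12/(-102) = -12*(-1/102) = 2/17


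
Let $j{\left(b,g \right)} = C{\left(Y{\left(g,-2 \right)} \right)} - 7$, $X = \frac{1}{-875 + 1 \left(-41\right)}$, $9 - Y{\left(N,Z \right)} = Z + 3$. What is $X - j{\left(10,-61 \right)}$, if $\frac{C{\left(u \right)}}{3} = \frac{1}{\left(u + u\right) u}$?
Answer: $\frac{204465}{29312} \approx 6.9755$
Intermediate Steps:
$Y{\left(N,Z \right)} = 6 - Z$ ($Y{\left(N,Z \right)} = 9 - \left(Z + 3\right) = 9 - \left(3 + Z\right) = 6 - Z$)
$X = - \frac{1}{916}$ ($X = \frac{1}{-875 - 41} = \frac{1}{-916} = - \frac{1}{916} \approx -0.0010917$)
$C{\left(u \right)} = \frac{3}{2 u^{2}}$ ($C{\left(u \right)} = 3 \frac{1}{\left(u + u\right) u} = 3 \frac{1}{2 u u} = 3 \frac{\frac{1}{2} \frac{1}{u}}{u} = 3 \frac{1}{2 u^{2}} = \frac{3}{2 u^{2}}$)
$j{\left(b,g \right)} = - \frac{893}{128}$ ($j{\left(b,g \right)} = \frac{3}{2 \left(6 - -2\right)^{2}} - 7 = \frac{3}{2 \left(6 + 2\right)^{2}} - 7 = \frac{3}{2 \cdot 64} - 7 = \frac{3}{2} \cdot \frac{1}{64} - 7 = \frac{3}{128} - 7 = - \frac{893}{128}$)
$X - j{\left(10,-61 \right)} = - \frac{1}{916} - - \frac{893}{128} = - \frac{1}{916} + \frac{893}{128} = \frac{204465}{29312}$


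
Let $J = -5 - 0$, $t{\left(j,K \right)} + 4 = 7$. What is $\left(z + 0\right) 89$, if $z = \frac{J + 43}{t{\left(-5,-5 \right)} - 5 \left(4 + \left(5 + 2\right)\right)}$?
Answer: $- \frac{1691}{26} \approx -65.038$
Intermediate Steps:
$t{\left(j,K \right)} = 3$ ($t{\left(j,K \right)} = -4 + 7 = 3$)
$J = -5$ ($J = -5 + 0 = -5$)
$z = - \frac{19}{26}$ ($z = \frac{-5 + 43}{3 - 5 \left(4 + \left(5 + 2\right)\right)} = \frac{38}{3 - 5 \left(4 + 7\right)} = \frac{38}{3 - 55} = \frac{38}{-52} = 38 \left(- \frac{1}{52}\right) = - \frac{19}{26} \approx -0.73077$)
$\left(z + 0\right) 89 = \left(- \frac{19}{26} + 0\right) 89 = \left(- \frac{19}{26}\right) 89 = - \frac{1691}{26}$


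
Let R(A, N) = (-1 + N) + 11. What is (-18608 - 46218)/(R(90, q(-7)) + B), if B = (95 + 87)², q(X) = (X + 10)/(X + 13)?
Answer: -129652/66269 ≈ -1.9564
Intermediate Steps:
q(X) = (10 + X)/(13 + X)
B = 33124 (B = 182² = 33124)
R(A, N) = 10 + N
(-18608 - 46218)/(R(90, q(-7)) + B) = (-18608 - 46218)/((10 + (10 - 7)/(13 - 7)) + 33124) = -64826/((10 + 3/6) + 33124) = -64826/((10 + (⅙)*3) + 33124) = -64826/((10 + ½) + 33124) = -64826/(21/2 + 33124) = -64826/66269/2 = -64826*2/66269 = -129652/66269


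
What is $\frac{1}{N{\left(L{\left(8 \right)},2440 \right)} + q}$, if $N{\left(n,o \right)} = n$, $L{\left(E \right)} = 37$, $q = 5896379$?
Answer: $\frac{1}{5896416} \approx 1.6959 \cdot 10^{-7}$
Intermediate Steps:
$\frac{1}{N{\left(L{\left(8 \right)},2440 \right)} + q} = \frac{1}{37 + 5896379} = \frac{1}{5896416}$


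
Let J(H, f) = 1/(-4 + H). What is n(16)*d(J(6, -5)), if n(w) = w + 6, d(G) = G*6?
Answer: 66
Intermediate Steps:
d(G) = 6*G
n(w) = 6 + w
n(16)*d(J(6, -5)) = (6 + 16)*(6/(-4 + 6)) = 22*(6/2) = 22*(6*(1/2)) = 22*3 = 66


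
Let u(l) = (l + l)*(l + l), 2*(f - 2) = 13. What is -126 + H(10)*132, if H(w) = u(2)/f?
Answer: 2082/17 ≈ 122.47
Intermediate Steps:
f = 17/2 (f = 2 + (1/2)*13 = 2 + 13/2 = 17/2 ≈ 8.5000)
u(l) = 4*l**2 (u(l) = (2*l)*(2*l) = 4*l**2)
H(w) = 32/17 (H(w) = (4*2**2)/(17/2) = (4*4)*(2/17) = 16*(2/17) = 32/17)
-126 + H(10)*132 = -126 + (32/17)*132 = -126 + 4224/17 = 2082/17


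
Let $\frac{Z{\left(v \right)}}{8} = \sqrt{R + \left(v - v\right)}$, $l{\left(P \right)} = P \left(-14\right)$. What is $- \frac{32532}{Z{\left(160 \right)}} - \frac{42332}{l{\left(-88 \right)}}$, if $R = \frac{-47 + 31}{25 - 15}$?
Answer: $- \frac{10583}{308} + \frac{8133 i \sqrt{10}}{8} \approx -34.36 + 3214.9 i$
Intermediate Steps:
$R = - \frac{8}{5}$ ($R = - \frac{16}{10} = \left(-16\right) \frac{1}{10} = - \frac{8}{5} \approx -1.6$)
$l{\left(P \right)} = - 14 P$
$Z{\left(v \right)} = \frac{16 i \sqrt{10}}{5}$ ($Z{\left(v \right)} = 8 \sqrt{- \frac{8}{5} + \left(v - v\right)} = 8 \sqrt{- \frac{8}{5} + 0} = 8 \sqrt{- \frac{8}{5}} = 8 \frac{2 i \sqrt{10}}{5} = \frac{16 i \sqrt{10}}{5}$)
$- \frac{32532}{Z{\left(160 \right)}} - \frac{42332}{l{\left(-88 \right)}} = - \frac{32532}{\frac{16}{5} i \sqrt{10}} - \frac{42332}{\left(-14\right) \left(-88\right)} = - 32532 \left(- \frac{i \sqrt{10}}{32}\right) - \frac{42332}{1232} = \frac{8133 i \sqrt{10}}{8} - \frac{10583}{308} = - \frac{10583}{308} + \frac{8133 i \sqrt{10}}{8}$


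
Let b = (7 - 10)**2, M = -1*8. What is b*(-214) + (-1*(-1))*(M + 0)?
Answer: -1934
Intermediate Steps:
M = -8
b = 9 (b = (-3)**2 = 9)
b*(-214) + (-1*(-1))*(M + 0) = 9*(-214) + (-1*(-1))*(-8 + 0) = -1926 + 1*(-8) = -1926 - 8 = -1934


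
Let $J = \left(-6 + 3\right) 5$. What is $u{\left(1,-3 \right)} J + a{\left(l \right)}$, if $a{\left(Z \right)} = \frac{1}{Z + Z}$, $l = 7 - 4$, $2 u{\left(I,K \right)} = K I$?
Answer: $\frac{68}{3} \approx 22.667$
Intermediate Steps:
$u{\left(I,K \right)} = \frac{I K}{2}$ ($u{\left(I,K \right)} = \frac{K I}{2} = \frac{I K}{2}$)
$l = 3$
$J = -15$ ($J = \left(-3\right) 5 = -15$)
$a{\left(Z \right)} = \frac{1}{2 Z}$
$u{\left(1,-3 \right)} J + a{\left(l \right)} = \frac{1}{2} \cdot 1 \left(-3\right) \left(-15\right) + \frac{1}{2 \cdot 3} = \left(- \frac{3}{2}\right) \left(-15\right) + \frac{1}{2} \cdot \frac{1}{3} = \frac{45}{2} + \frac{1}{6} = \frac{68}{3}$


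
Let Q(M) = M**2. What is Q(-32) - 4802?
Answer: -3778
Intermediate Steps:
Q(-32) - 4802 = (-32)**2 - 4802 = 1024 - 4802 = -3778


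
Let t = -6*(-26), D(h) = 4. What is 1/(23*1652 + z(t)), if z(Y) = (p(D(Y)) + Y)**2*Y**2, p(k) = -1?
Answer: 1/584710396 ≈ 1.7102e-9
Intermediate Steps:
t = 156
z(Y) = Y**2*(-1 + Y)**2 (z(Y) = (-1 + Y)**2*Y**2 = Y**2*(-1 + Y)**2)
1/(23*1652 + z(t)) = 1/(23*1652 + 156**2*(-1 + 156)**2) = 1/(37996 + 24336*155**2) = 1/(37996 + 24336*24025) = 1/(37996 + 584672400) = 1/584710396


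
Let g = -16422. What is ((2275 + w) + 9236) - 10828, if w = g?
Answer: -15739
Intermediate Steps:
w = -16422
((2275 + w) + 9236) - 10828 = ((2275 - 16422) + 9236) - 10828 = (-14147 + 9236) - 10828 = -4911 - 10828 = -15739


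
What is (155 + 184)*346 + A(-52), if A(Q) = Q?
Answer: 117242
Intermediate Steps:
(155 + 184)*346 + A(-52) = (155 + 184)*346 - 52 = 339*346 - 52 = 117294 - 52 = 117242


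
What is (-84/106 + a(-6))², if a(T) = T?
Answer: 129600/2809 ≈ 46.137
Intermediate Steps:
(-84/106 + a(-6))² = (-84/106 - 6)² = (-84*1/106 - 6)² = (-42/53 - 6)² = (-360/53)² = 129600/2809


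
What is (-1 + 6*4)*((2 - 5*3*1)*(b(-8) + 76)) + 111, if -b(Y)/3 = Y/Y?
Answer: -21716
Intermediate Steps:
b(Y) = -3 (b(Y) = -3*Y/Y = -3*1 = -3)
(-1 + 6*4)*((2 - 5*3*1)*(b(-8) + 76)) + 111 = (-1 + 6*4)*((2 - 5*3*1)*(-3 + 76)) + 111 = (-1 + 24)*((2 - 15*1)*73) + 111 = 23*((2 - 15)*73) + 111 = 23*(-13*73) + 111 = 23*(-949) + 111 = -21827 + 111 = -21716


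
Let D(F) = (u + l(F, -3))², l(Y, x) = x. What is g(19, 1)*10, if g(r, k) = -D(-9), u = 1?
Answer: -40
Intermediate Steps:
D(F) = 4 (D(F) = (1 - 3)² = (-2)² = 4)
g(r, k) = -4 (g(r, k) = -1*4 = -4)
g(19, 1)*10 = -4*10 = -40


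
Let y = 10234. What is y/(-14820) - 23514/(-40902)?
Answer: -5842799/50513970 ≈ -0.11567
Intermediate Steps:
y/(-14820) - 23514/(-40902) = 10234/(-14820) - 23514/(-40902) = 10234*(-1/14820) - 23514*(-1/40902) = -5117/7410 + 3919/6817 = -5842799/50513970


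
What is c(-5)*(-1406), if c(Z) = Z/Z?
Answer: -1406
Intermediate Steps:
c(Z) = 1
c(-5)*(-1406) = 1*(-1406) = -1406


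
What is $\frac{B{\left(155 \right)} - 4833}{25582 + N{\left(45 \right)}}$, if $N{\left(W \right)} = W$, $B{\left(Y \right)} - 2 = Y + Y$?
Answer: $- \frac{4521}{25627} \approx -0.17642$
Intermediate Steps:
$B{\left(Y \right)} = 2 + 2 Y$ ($B{\left(Y \right)} = 2 + \left(Y + Y\right) = 2 + 2 Y$)
$\frac{B{\left(155 \right)} - 4833}{25582 + N{\left(45 \right)}} = \frac{\left(2 + 2 \cdot 155\right) - 4833}{25582 + 45} = \frac{\left(2 + 310\right) - 4833}{25627} = \left(312 - 4833\right) \frac{1}{25627} = \left(-4521\right) \frac{1}{25627} = - \frac{4521}{25627}$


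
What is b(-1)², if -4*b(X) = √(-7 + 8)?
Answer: 1/16 ≈ 0.062500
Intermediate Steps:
b(X) = -¼ (b(X) = -√(-7 + 8)/4 = -√1/4 = -¼*1 = -¼)
b(-1)² = (-¼)² = 1/16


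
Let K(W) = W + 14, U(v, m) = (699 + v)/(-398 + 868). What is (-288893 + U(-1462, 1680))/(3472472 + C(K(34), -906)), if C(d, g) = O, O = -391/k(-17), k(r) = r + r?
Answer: -135780473/1632067245 ≈ -0.083195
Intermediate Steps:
U(v, m) = 699/470 + v/470 (U(v, m) = (699 + v)/470 = (699 + v)*(1/470) = 699/470 + v/470)
k(r) = 2*r
K(W) = 14 + W
O = 23/2 (O = -391/(2*(-17)) = -391/(-34) = -391*(-1/34) = 23/2 ≈ 11.500)
C(d, g) = 23/2
(-288893 + U(-1462, 1680))/(3472472 + C(K(34), -906)) = (-288893 + (699/470 + (1/470)*(-1462)))/(3472472 + 23/2) = (-288893 + (699/470 - 731/235))/(6944967/2) = (-288893 - 763/470)*(2/6944967) = -135780473/470*2/6944967 = -135780473/1632067245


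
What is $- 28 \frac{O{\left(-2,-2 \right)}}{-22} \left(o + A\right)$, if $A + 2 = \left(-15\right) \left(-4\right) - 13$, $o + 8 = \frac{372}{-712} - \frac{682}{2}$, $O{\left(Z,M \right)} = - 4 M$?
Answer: $- \frac{3035480}{979} \approx -3100.6$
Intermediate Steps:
$o = - \frac{62215}{178}$ ($o = -8 + \left(\frac{372}{-712} - \frac{682}{2}\right) = -8 + \left(372 \left(- \frac{1}{712}\right) - 341\right) = -8 - \frac{60791}{178} = - \frac{62215}{178} \approx -349.52$)
$A = 45$ ($A = -2 - -47 = -2 + \left(60 - 13\right) = -2 + 47 = 45$)
$- 28 \frac{O{\left(-2,-2 \right)}}{-22} \left(o + A\right) = - 28 \frac{\left(-4\right) \left(-2\right)}{-22} \left(- \frac{62215}{178} + 45\right) = - 28 \cdot 8 \left(- \frac{1}{22}\right) \left(- \frac{54205}{178}\right) = \left(-28\right) \left(- \frac{4}{11}\right) \left(- \frac{54205}{178}\right) = \frac{112}{11} \left(- \frac{54205}{178}\right) = - \frac{3035480}{979}$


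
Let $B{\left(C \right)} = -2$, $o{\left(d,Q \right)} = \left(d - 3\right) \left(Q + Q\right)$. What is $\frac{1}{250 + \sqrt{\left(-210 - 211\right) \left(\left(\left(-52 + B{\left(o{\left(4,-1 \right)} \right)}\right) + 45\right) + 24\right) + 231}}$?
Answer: $\frac{125}{34292} - \frac{39 i}{34292} \approx 0.0036452 - 0.0011373 i$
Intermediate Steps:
$o{\left(d,Q \right)} = 2 Q \left(-3 + d\right)$ ($o{\left(d,Q \right)} = \left(-3 + d\right) 2 Q = 2 Q \left(-3 + d\right)$)
$\frac{1}{250 + \sqrt{\left(-210 - 211\right) \left(\left(\left(-52 + B{\left(o{\left(4,-1 \right)} \right)}\right) + 45\right) + 24\right) + 231}} = \frac{1}{250 + \sqrt{\left(-210 - 211\right) \left(\left(\left(-52 - 2\right) + 45\right) + 24\right) + 231}} = \frac{1}{250 + \sqrt{- 421 \left(\left(-54 + 45\right) + 24\right) + 231}} = \frac{1}{250 + \sqrt{- 421 \left(-9 + 24\right) + 231}} = \frac{1}{250 + \sqrt{\left(-421\right) 15 + 231}} = \frac{1}{250 + \sqrt{-6315 + 231}} = \frac{1}{250 + \sqrt{-6084}} = \frac{1}{250 + 78 i} = \frac{250 - 78 i}{68584}$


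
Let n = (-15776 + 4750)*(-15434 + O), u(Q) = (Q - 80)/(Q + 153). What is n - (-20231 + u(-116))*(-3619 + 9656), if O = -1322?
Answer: 11355972763/37 ≈ 3.0692e+8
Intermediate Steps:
u(Q) = (-80 + Q)/(153 + Q)
n = 184751656 (n = (-15776 + 4750)*(-15434 - 1322) = -11026*(-16756) = 184751656)
n - (-20231 + u(-116))*(-3619 + 9656) = 184751656 - (-20231 + (-80 - 116)/(153 - 116))*(-3619 + 9656) = 184751656 - (-20231 - 196/37)*6037 = 184751656 - (-748743)*6037/37 = 184751656 - 1*(-4520161491/37) = 184751656 + 4520161491/37 = 11355972763/37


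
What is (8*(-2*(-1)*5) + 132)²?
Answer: 44944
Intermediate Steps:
(8*(-2*(-1)*5) + 132)² = (8*(2*5) + 132)² = (8*10 + 132)² = (80 + 132)² = 212² = 44944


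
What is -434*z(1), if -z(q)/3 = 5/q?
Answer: 6510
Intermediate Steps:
z(q) = -15/q
-434*z(1) = -(-6510)/1 = -(-6510) = -434*(-15) = 6510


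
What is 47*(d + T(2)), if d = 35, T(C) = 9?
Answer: 2068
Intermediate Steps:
47*(d + T(2)) = 47*(35 + 9) = 47*44 = 2068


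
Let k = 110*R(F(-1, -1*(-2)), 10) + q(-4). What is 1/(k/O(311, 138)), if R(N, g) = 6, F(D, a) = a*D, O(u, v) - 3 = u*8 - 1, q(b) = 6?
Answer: 415/111 ≈ 3.7387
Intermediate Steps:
O(u, v) = 2 + 8*u (O(u, v) = 3 + (u*8 - 1) = 3 + (8*u - 1) = 3 + (-1 + 8*u) = 2 + 8*u)
F(D, a) = D*a
k = 666 (k = 110*6 + 6 = 660 + 6 = 666)
1/(k/O(311, 138)) = 1/(666/(2 + 8*311)) = 1/(666/(2 + 2488)) = 1/(666/2490) = 1/(666*(1/2490)) = 1/(111/415) = 415/111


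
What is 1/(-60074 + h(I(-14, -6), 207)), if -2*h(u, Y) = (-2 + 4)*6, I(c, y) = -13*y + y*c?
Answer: -1/60080 ≈ -1.6644e-5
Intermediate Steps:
I(c, y) = -13*y + c*y
h(u, Y) = -6 (h(u, Y) = -(-2 + 4)*6/2 = -6)
1/(-60074 + h(I(-14, -6), 207)) = 1/(-60074 - 6) = 1/(-60080) = -1/60080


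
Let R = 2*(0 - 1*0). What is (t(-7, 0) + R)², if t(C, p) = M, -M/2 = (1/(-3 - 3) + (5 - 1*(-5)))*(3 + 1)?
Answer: 55696/9 ≈ 6188.4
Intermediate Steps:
M = -236/3 (M = -2*(1/(-3 - 3) + (5 - 1*(-5)))*(3 + 1) = -2*(1/(-6) + (5 + 5))*4 = -2*(-⅙ + 10)*4 = -59*4/3 = -2*118/3 = -236/3 ≈ -78.667)
t(C, p) = -236/3
R = 0 (R = 2*(0 + 0) = 2*0 = 0)
(t(-7, 0) + R)² = (-236/3 + 0)² = (-236/3)² = 55696/9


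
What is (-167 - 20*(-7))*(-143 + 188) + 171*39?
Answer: 5454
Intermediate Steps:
(-167 - 20*(-7))*(-143 + 188) + 171*39 = (-167 + 140)*45 + 6669 = -27*45 + 6669 = -1215 + 6669 = 5454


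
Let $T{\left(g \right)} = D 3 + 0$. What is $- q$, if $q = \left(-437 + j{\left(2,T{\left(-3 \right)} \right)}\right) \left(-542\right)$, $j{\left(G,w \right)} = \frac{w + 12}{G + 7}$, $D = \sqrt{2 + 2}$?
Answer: $-235770$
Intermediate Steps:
$D = 2$ ($D = \sqrt{4} = 2$)
$T{\left(g \right)} = 6$ ($T{\left(g \right)} = 2 \cdot 3 + 0 = 6 + 0 = 6$)
$j{\left(G,w \right)} = \frac{12 + w}{7 + G}$
$q = 235770$ ($q = \left(-437 + \frac{12 + 6}{7 + 2}\right) \left(-542\right) = \left(-437 + \frac{1}{9} \cdot 18\right) \left(-542\right) = \left(-437 + 2\right) \left(-542\right) = \left(-435\right) \left(-542\right) = 235770$)
$- q = \left(-1\right) 235770 = -235770$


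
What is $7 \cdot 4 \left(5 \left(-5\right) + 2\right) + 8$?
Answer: $-636$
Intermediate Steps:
$7 \cdot 4 \left(5 \left(-5\right) + 2\right) + 8 = 28 \left(-25 + 2\right) + 8 = 28 \left(-23\right) + 8 = -644 + 8 = -636$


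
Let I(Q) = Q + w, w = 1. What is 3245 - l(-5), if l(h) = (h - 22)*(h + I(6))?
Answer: 3299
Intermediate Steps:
I(Q) = 1 + Q (I(Q) = Q + 1 = 1 + Q)
l(h) = (-22 + h)*(7 + h) (l(h) = (h - 22)*(h + (1 + 6)) = (-22 + h)*(h + 7) = (-22 + h)*(7 + h))
3245 - l(-5) = 3245 - (-154 + (-5)² - 15*(-5)) = 3245 - (-154 + 25 + 75) = 3245 - 1*(-54) = 3245 + 54 = 3299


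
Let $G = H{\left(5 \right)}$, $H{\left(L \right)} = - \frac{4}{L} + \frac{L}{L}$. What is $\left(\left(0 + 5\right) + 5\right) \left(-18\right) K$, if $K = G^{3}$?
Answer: $- \frac{36}{25} \approx -1.44$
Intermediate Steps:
$H{\left(L \right)} = 1 - \frac{4}{L}$ ($H{\left(L \right)} = - \frac{4}{L} + 1 = 1 - \frac{4}{L}$)
$G = \frac{1}{5}$ ($G = \frac{-4 + 5}{5} = \frac{1}{5} \cdot 1 = \frac{1}{5} \approx 0.2$)
$K = \frac{1}{125}$ ($K = \left(\frac{1}{5}\right)^{3} = \frac{1}{125} \approx 0.008$)
$\left(\left(0 + 5\right) + 5\right) \left(-18\right) K = \left(\left(0 + 5\right) + 5\right) \left(-18\right) \frac{1}{125} = \left(5 + 5\right) \left(-18\right) \frac{1}{125} = 10 \left(-18\right) \frac{1}{125} = \left(-180\right) \frac{1}{125} = - \frac{36}{25}$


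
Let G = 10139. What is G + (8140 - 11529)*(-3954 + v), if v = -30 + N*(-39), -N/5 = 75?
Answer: -36052210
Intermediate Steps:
N = -375 (N = -5*75 = -375)
v = 14595 (v = -30 - 375*(-39) = -30 + 14625 = 14595)
G + (8140 - 11529)*(-3954 + v) = 10139 + (8140 - 11529)*(-3954 + 14595) = 10139 - 3389*10641 = 10139 - 36062349 = -36052210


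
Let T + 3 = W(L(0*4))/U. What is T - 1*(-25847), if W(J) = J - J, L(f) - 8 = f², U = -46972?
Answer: 25844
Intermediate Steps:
L(f) = 8 + f²
W(J) = 0
T = -3 (T = -3 + 0/(-46972) = -3 + 0*(-1/46972) = -3 + 0 = -3)
T - 1*(-25847) = -3 - 1*(-25847) = -3 + 25847 = 25844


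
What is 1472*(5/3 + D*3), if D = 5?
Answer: 73600/3 ≈ 24533.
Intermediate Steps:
1472*(5/3 + D*3) = 1472*(5/3 + 5*3) = 1472*(5*(1/3) + 15) = 1472*(5/3 + 15) = 1472*(50/3) = 73600/3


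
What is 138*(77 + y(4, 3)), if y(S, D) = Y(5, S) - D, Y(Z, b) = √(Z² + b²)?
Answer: 10212 + 138*√41 ≈ 11096.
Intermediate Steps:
y(S, D) = √(25 + S²) - D (y(S, D) = √(5² + S²) - D = √(25 + S²) - D)
138*(77 + y(4, 3)) = 138*(77 + (√(25 + 4²) - 1*3)) = 138*(77 + (√(25 + 16) - 3)) = 138*(77 + (√41 - 3)) = 138*(77 + (-3 + √41)) = 138*(74 + √41) = 10212 + 138*√41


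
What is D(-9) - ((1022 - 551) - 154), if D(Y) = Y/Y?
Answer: -316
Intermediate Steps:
D(Y) = 1
D(-9) - ((1022 - 551) - 154) = 1 - ((1022 - 551) - 154) = 1 - (471 - 154) = 1 - 1*317 = 1 - 317 = -316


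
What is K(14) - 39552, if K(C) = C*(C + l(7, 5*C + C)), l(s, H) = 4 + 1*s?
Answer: -39202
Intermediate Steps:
l(s, H) = 4 + s
K(C) = C*(11 + C) (K(C) = C*(C + (4 + 7)) = C*(C + 11) = C*(11 + C))
K(14) - 39552 = 14*(11 + 14) - 39552 = 14*25 - 39552 = 350 - 39552 = -39202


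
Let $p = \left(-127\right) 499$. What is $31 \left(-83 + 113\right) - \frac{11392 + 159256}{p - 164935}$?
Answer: $\frac{53124272}{57077} \approx 930.75$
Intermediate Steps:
$p = -63373$
$31 \left(-83 + 113\right) - \frac{11392 + 159256}{p - 164935} = 31 \left(-83 + 113\right) - \frac{11392 + 159256}{-63373 - 164935} = 31 \cdot 30 - \frac{170648}{-228308} = 930 - 170648 \left(- \frac{1}{228308}\right) = 930 - - \frac{42662}{57077} = 930 + \frac{42662}{57077} = \frac{53124272}{57077}$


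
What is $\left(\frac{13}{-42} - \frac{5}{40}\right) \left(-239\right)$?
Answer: $\frac{17447}{168} \approx 103.85$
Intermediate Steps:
$\left(\frac{13}{-42} - \frac{5}{40}\right) \left(-239\right) = \left(13 \left(- \frac{1}{42}\right) - \frac{1}{8}\right) \left(-239\right) = \left(- \frac{13}{42} - \frac{1}{8}\right) \left(-239\right) = \left(- \frac{73}{168}\right) \left(-239\right) = \frac{17447}{168}$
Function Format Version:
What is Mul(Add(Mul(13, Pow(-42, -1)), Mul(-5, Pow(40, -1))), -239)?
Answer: Rational(17447, 168) ≈ 103.85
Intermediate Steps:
Mul(Add(Mul(13, Pow(-42, -1)), Mul(-5, Pow(40, -1))), -239) = Mul(Add(Mul(13, Rational(-1, 42)), Mul(-5, Rational(1, 40))), -239) = Mul(Add(Rational(-13, 42), Rational(-1, 8)), -239) = Mul(Rational(-73, 168), -239) = Rational(17447, 168)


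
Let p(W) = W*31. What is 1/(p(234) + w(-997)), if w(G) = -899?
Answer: 1/6355 ≈ 0.00015736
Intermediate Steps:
p(W) = 31*W
1/(p(234) + w(-997)) = 1/(31*234 - 899) = 1/(7254 - 899) = 1/6355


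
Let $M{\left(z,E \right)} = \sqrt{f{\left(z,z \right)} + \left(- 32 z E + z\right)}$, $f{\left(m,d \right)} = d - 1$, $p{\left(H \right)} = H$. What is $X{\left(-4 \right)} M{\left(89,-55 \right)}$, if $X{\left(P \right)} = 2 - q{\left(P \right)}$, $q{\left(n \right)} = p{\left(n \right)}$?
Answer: $6 \sqrt{156817} \approx 2376.0$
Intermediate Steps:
$q{\left(n \right)} = n$
$f{\left(m,d \right)} = -1 + d$
$X{\left(P \right)} = 2 - P$
$M{\left(z,E \right)} = \sqrt{-1 + 2 z - 32 E z}$ ($M{\left(z,E \right)} = \sqrt{\left(-1 + z\right) + \left(- 32 z E + z\right)} = \sqrt{\left(-1 + z\right) - \left(- z + 32 E z\right)} = \sqrt{-1 + 2 z - 32 E z}$)
$X{\left(-4 \right)} M{\left(89,-55 \right)} = \left(2 - -4\right) \sqrt{-1 + 2 \cdot 89 - \left(-1760\right) 89} = \left(2 + 4\right) \sqrt{-1 + 178 + 156640} = 6 \sqrt{156817}$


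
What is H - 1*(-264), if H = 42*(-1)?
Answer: 222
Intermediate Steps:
H = -42
H - 1*(-264) = -42 - 1*(-264) = -42 + 264 = 222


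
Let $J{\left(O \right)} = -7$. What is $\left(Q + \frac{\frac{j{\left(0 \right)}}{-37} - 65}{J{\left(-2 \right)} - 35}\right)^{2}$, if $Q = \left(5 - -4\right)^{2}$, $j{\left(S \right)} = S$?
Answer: $\frac{12020089}{1764} \approx 6814.1$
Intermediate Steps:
$Q = 81$ ($Q = \left(5 + 4\right)^{2} = 9^{2} = 81$)
$\left(Q + \frac{\frac{j{\left(0 \right)}}{-37} - 65}{J{\left(-2 \right)} - 35}\right)^{2} = \left(81 + \frac{\frac{0}{-37} - 65}{-7 - 35}\right)^{2} = \left(81 + \frac{0 \left(- \frac{1}{37}\right) - 65}{-42}\right)^{2} = \left(81 + \left(0 - 65\right) \left(- \frac{1}{42}\right)\right)^{2} = \left(81 - - \frac{65}{42}\right)^{2} = \left(81 + \frac{65}{42}\right)^{2} = \left(\frac{3467}{42}\right)^{2} = \frac{12020089}{1764}$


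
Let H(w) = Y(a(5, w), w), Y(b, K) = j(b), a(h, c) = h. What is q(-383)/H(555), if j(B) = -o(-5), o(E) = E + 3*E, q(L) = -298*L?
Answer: 57067/10 ≈ 5706.7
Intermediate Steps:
o(E) = 4*E
j(B) = 20 (j(B) = -4*(-5) = -1*(-20) = 20)
Y(b, K) = 20
H(w) = 20
q(-383)/H(555) = -298*(-383)/20 = 114134*(1/20) = 57067/10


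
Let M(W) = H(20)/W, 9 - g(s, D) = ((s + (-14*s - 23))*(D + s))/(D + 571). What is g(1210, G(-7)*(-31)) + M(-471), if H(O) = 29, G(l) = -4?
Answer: 9900756392/327345 ≈ 30246.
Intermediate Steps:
g(s, D) = 9 - (-23 - 13*s)*(D + s)/(571 + D) (g(s, D) = 9 - (s + (-14*s - 23))*(D + s)/(D + 571) = 9 - (s + (-23 - 14*s))*(D + s)/(571 + D) = 9 - (-23 - 13*s)*(D + s)/(571 + D))
M(W) = 29/W
g(1210, G(-7)*(-31)) + M(-471) = (5139 + 13*1210**2 + 23*1210 + 32*(-4*(-31)) + 13*(-4*(-31))*1210)/(571 - 4*(-31)) + 29/(-471) = (5139 + 13*1464100 + 27830 + 32*124 + 13*124*1210)/(571 + 124) + 29*(-1/471) = (5139 + 19033300 + 27830 + 3968 + 1950520)/695 - 29/471 = (1/695)*21020757 - 29/471 = 21020757/695 - 29/471 = 9900756392/327345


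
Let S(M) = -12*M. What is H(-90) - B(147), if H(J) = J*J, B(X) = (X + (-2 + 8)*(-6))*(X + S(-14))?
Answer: -26865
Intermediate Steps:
B(X) = (-36 + X)*(168 + X) (B(X) = (X + (-2 + 8)*(-6))*(X - 12*(-14)) = (X + 6*(-6))*(X + 168) = (X - 36)*(168 + X) = (-36 + X)*(168 + X))
H(J) = J**2
H(-90) - B(147) = (-90)**2 - (-6048 + 147**2 + 132*147) = 8100 - (-6048 + 21609 + 19404) = 8100 - 1*34965 = 8100 - 34965 = -26865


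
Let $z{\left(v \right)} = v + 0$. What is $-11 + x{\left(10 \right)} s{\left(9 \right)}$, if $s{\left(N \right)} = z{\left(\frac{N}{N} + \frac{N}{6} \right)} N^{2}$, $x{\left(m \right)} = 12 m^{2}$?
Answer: $242989$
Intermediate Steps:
$z{\left(v \right)} = v$
$s{\left(N \right)} = N^{2} \left(1 + \frac{N}{6}\right)$ ($s{\left(N \right)} = \left(\frac{N}{N} + \frac{N}{6}\right) N^{2} = \left(1 + N \frac{1}{6}\right) N^{2} = \left(1 + \frac{N}{6}\right) N^{2} = N^{2} \left(1 + \frac{N}{6}\right)$)
$-11 + x{\left(10 \right)} s{\left(9 \right)} = -11 + 12 \cdot 10^{2} \frac{9^{2} \left(6 + 9\right)}{6} = -11 + 12 \cdot 100 \cdot \frac{1}{6} \cdot 81 \cdot 15 = -11 + 1200 \cdot \frac{405}{2} = -11 + 243000 = 242989$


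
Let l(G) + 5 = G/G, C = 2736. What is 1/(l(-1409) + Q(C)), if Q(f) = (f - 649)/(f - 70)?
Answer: -2666/8577 ≈ -0.31083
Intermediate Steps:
l(G) = -4 (l(G) = -5 + G/G = -5 + 1 = -4)
Q(f) = (-649 + f)/(-70 + f)
1/(l(-1409) + Q(C)) = 1/(-4 + (-649 + 2736)/(-70 + 2736)) = 1/(-4 + 2087/2666) = 1/(-8577/2666) = -2666/8577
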